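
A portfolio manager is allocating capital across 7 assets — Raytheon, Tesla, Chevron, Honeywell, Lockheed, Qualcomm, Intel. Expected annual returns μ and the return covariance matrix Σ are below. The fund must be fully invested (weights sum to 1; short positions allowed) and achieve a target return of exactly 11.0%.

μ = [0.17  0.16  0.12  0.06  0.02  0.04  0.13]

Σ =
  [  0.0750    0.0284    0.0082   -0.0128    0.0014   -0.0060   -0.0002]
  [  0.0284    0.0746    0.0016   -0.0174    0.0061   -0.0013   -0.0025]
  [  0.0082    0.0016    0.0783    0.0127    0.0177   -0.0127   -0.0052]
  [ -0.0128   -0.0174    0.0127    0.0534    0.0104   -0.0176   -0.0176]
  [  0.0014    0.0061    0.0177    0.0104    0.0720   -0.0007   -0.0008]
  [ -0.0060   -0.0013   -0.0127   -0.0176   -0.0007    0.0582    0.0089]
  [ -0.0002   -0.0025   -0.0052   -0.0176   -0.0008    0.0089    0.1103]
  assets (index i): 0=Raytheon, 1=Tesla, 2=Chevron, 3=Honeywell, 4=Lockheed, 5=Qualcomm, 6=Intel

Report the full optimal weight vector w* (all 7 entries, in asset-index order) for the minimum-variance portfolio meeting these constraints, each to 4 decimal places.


0.1602  0.1831  0.1051  0.2865  -0.0471  0.1775  0.1347

p=Σ⁻¹μ = [2.0097  2.2922  1.3260  3.3879  -0.7329  1.9952  1.6710]
q=Σ⁻¹𝟙 = [14.9282  17.4012  9.3491  39.6528  4.5538  31.0886  13.7801]
a=μᵀp=1.353166  b=𝟙ᵀp=11.949071  c=𝟙ᵀq=130.753725  D=ac−b²=34.151228
λ₁=(c·0.110−b)/D = (130.753725·0.110−11.949071)/34.151228 = 0.071267
λ₂=(a−b·0.110)/D = (1.353166−11.949071·0.110)/34.151228 = 0.001135
w* = 0.071267·p + 0.001135·q:
  w_0 = 0.071267·2.0097 + 0.001135·14.9282 = 0.1602  (Raytheon)
  w_1 = 0.071267·2.2922 + 0.001135·17.4012 = 0.1831  (Tesla)
  w_2 = 0.071267·1.3260 + 0.001135·9.3491 = 0.1051  (Chevron)
  w_3 = 0.071267·3.3879 + 0.001135·39.6528 = 0.2865  (Honeywell)
  w_4 = 0.071267·-0.7329 + 0.001135·4.5538 = -0.0471  (Lockheed)
  w_5 = 0.071267·1.9952 + 0.001135·31.0886 = 0.1775  (Qualcomm)
  w_6 = 0.071267·1.6710 + 0.001135·13.7801 = 0.1347  (Intel)
Σw_i=1.0000  μᵀw=0.1100
σ²=wᵀΣw=λ₁·μ_p+λ₂ = 0.071267·0.110 + 0.001135 = 0.008975 ≈ 0.0090


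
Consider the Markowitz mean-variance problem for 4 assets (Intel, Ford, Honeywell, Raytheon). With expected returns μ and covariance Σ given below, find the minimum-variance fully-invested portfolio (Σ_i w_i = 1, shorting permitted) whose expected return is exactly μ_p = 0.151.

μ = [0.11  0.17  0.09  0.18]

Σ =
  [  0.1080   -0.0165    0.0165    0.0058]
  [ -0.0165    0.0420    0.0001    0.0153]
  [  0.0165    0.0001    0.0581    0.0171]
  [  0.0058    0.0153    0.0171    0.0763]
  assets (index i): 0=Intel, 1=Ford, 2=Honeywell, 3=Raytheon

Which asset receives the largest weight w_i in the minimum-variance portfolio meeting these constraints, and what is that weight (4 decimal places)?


g=Σ⁻¹μ = [1.4736  4.1729  0.7583  1.2404]
h=Σ⁻¹𝟙 = [11.1643  26.6955  12.8079  4.0340]
a=μᵀg=1.162997  b=𝟙ᵀg=7.645135  c=𝟙ᵀh=54.701690  D=ac−b²=5.169815
λ₁=(c·0.151−b)/D = (54.701690·0.151−7.645135)/5.169815 = 0.118925
λ₂=(a−b·0.151)/D = (1.162997−7.645135·0.151)/5.169815 = 0.001660
w* = 0.118925·g + 0.001660·h:
  w_0 = 0.118925·1.4736 + 0.001660·11.1643 = 0.1938  (Intel)
  w_1 = 0.118925·4.1729 + 0.001660·26.6955 = 0.5406  (Ford)
  w_2 = 0.118925·0.7583 + 0.001660·12.8079 = 0.1114  (Honeywell)
  w_3 = 0.118925·1.2404 + 0.001660·4.0340 = 0.1542  (Raytheon)
Σw_i=1.0000  μᵀw=0.1510
σ²=wᵀΣw=λ₁·μ_p+λ₂ = 0.118925·0.151 + 0.001660 = 0.019618 ≈ 0.0196

Ford (0.5406)


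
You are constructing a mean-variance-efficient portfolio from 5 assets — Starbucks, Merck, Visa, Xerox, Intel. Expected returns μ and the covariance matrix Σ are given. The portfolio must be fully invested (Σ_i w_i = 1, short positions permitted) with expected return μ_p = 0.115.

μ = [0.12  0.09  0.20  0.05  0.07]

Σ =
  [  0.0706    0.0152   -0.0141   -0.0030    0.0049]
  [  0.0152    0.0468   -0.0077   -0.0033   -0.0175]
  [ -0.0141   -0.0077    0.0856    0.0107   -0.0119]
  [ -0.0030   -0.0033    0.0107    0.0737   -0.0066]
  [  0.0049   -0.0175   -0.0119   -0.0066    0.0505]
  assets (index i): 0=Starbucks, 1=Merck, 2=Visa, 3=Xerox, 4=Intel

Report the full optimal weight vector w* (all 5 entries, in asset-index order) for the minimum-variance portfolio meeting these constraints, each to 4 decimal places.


g=Σ⁻¹μ = [1.4542  3.2344  3.2265  0.7022  3.2180]
h=Σ⁻¹𝟙 = [7.9858  37.7014  19.7682  16.1923  38.8664]
a=μᵀg=1.371277  b=𝟙ᵀg=11.835326  c=𝟙ᵀh=120.514149  D=ac−b²=25.183357
λ₁=(c·0.115−b)/D = (120.514149·0.115−11.835326)/25.183357 = 0.080363
λ₂=(a−b·0.115)/D = (1.371277−11.835326·0.115)/25.183357 = 0.000406
w* = 0.080363·g + 0.000406·h:
  w_0 = 0.080363·1.4542 + 0.000406·7.9858 = 0.1201  (Starbucks)
  w_1 = 0.080363·3.2344 + 0.000406·37.7014 = 0.2752  (Merck)
  w_2 = 0.080363·3.2265 + 0.000406·19.7682 = 0.2673  (Visa)
  w_3 = 0.080363·0.7022 + 0.000406·16.1923 = 0.0630  (Xerox)
  w_4 = 0.080363·3.2180 + 0.000406·38.8664 = 0.2744  (Intel)
Σw_i=1.0000  μᵀw=0.1150
σ²=wᵀΣw=λ₁·μ_p+λ₂ = 0.080363·0.115 + 0.000406 = 0.009647 ≈ 0.0096

0.1201  0.2752  0.2673  0.0630  0.2744


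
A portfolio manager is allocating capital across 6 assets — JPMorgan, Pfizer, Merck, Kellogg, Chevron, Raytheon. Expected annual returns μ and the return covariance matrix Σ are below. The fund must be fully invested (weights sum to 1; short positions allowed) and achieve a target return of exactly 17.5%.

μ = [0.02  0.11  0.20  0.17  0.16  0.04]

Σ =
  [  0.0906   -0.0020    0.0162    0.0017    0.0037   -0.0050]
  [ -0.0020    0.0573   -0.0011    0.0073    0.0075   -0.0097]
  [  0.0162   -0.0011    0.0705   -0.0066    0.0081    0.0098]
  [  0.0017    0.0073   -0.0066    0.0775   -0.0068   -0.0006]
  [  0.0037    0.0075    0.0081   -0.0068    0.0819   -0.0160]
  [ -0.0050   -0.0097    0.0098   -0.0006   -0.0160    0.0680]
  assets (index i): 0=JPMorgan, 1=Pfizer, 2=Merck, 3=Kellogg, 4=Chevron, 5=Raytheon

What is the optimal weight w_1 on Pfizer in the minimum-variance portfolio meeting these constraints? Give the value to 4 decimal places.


g=Σ⁻¹μ = [-0.3290  1.5403  2.8294  2.4716  1.9187  0.8493]
h=Σ⁻¹𝟙 = [10.1196  17.8476  8.9248  13.1687  14.2723  20.1840]
a=μᵀg=1.489861  b=𝟙ᵀg=9.280200  c=𝟙ᵀh=84.517099  D=ac−b²=39.796629
λ₁=(c·0.175−b)/D = (84.517099·0.175−9.280200)/39.796629 = 0.138461
λ₂=(a−b·0.175)/D = (1.489861−9.280200·0.175)/39.796629 = -0.003371
w* = 0.138461·g + -0.003371·h:
  w_0 = 0.138461·-0.3290 + -0.003371·10.1196 = -0.0797  (JPMorgan)
  w_1 = 0.138461·1.5403 + -0.003371·17.8476 = 0.1531  (Pfizer)
  w_2 = 0.138461·2.8294 + -0.003371·8.9248 = 0.3617  (Merck)
  w_3 = 0.138461·2.4716 + -0.003371·13.1687 = 0.2978  (Kellogg)
  w_4 = 0.138461·1.9187 + -0.003371·14.2723 = 0.2175  (Chevron)
  w_5 = 0.138461·0.8493 + -0.003371·20.1840 = 0.0495  (Raytheon)
Σw_i=1.0000  μᵀw=0.1750
σ²=wᵀΣw=λ₁·μ_p+λ₂ = 0.138461·0.175 + -0.003371 = 0.020859 ≈ 0.0209

0.1531


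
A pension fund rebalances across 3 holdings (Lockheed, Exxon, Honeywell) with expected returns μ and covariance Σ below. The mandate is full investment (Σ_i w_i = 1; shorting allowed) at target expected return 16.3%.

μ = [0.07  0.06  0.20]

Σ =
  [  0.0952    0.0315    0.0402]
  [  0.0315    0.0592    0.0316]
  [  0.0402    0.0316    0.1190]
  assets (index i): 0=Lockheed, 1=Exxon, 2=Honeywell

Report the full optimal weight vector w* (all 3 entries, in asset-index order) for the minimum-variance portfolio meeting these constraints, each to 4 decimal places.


0.0584  0.2101  0.7315

g=Σ⁻¹μ = [-0.0053  0.1378  1.6459]
h=Σ⁻¹𝟙 = [4.9416  12.4298  3.4333]
a=μᵀg=0.337071  b=𝟙ᵀg=1.778366  c=𝟙ᵀh=20.804762  D=ac−b²=3.850098
λ₁=(c·0.163−b)/D = (20.804762·0.163−1.778366)/3.850098 = 0.418901
λ₂=(a−b·0.163)/D = (0.337071−1.778366·0.163)/3.850098 = 0.012259
w* = 0.418901·g + 0.012259·h:
  w_0 = 0.418901·-0.0053 + 0.012259·4.9416 = 0.0584  (Lockheed)
  w_1 = 0.418901·0.1378 + 0.012259·12.4298 = 0.2101  (Exxon)
  w_2 = 0.418901·1.6459 + 0.012259·3.4333 = 0.7315  (Honeywell)
Σw_i=1.0000  μᵀw=0.1630
σ²=wᵀΣw=λ₁·μ_p+λ₂ = 0.418901·0.163 + 0.012259 = 0.080540 ≈ 0.0805


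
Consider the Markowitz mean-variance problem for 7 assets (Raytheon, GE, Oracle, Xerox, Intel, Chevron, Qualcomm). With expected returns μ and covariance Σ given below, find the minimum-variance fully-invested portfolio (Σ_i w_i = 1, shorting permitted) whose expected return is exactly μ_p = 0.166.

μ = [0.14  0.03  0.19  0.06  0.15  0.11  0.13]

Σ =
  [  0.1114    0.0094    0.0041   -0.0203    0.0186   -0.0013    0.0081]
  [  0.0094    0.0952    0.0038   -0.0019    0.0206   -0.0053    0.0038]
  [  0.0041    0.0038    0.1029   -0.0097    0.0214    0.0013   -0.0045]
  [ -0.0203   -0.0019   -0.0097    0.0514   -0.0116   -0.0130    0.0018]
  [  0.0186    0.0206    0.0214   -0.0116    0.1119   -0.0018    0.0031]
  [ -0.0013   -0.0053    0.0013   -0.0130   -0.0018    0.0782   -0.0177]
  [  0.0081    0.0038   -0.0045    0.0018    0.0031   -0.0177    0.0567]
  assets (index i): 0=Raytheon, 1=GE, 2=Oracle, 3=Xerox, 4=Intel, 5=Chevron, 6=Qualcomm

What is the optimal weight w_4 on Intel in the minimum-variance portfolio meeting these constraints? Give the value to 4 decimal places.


0.1491

g=Σ⁻¹μ = [1.3558  -0.0311  1.9474  2.8380  1.0031  2.5473  2.9060]
h=Σ⁻¹𝟙 = [11.4518  8.6275  11.4060  33.2266  6.4740  24.1274  22.4508]
a=μᵀg=1.537613  b=𝟙ᵀg=12.566541  c=𝟙ᵀh=117.764152  D=ac−b²=23.157783
λ₁=(c·0.166−b)/D = (117.764152·0.166−12.566541)/23.157783 = 0.301510
λ₂=(a−b·0.166)/D = (1.537613−12.566541·0.166)/23.157783 = -0.023682
w* = 0.301510·g + -0.023682·h:
  w_0 = 0.301510·1.3558 + -0.023682·11.4518 = 0.1376  (Raytheon)
  w_1 = 0.301510·-0.0311 + -0.023682·8.6275 = -0.2137  (GE)
  w_2 = 0.301510·1.9474 + -0.023682·11.4060 = 0.3170  (Oracle)
  w_3 = 0.301510·2.8380 + -0.023682·33.2266 = 0.0688  (Xerox)
  w_4 = 0.301510·1.0031 + -0.023682·6.4740 = 0.1491  (Intel)
  w_5 = 0.301510·2.5473 + -0.023682·24.1274 = 0.1967  (Chevron)
  w_6 = 0.301510·2.9060 + -0.023682·22.4508 = 0.3445  (Qualcomm)
Σw_i=1.0000  μᵀw=0.1660
σ²=wᵀΣw=λ₁·μ_p+λ₂ = 0.301510·0.166 + -0.023682 = 0.026368 ≈ 0.0264


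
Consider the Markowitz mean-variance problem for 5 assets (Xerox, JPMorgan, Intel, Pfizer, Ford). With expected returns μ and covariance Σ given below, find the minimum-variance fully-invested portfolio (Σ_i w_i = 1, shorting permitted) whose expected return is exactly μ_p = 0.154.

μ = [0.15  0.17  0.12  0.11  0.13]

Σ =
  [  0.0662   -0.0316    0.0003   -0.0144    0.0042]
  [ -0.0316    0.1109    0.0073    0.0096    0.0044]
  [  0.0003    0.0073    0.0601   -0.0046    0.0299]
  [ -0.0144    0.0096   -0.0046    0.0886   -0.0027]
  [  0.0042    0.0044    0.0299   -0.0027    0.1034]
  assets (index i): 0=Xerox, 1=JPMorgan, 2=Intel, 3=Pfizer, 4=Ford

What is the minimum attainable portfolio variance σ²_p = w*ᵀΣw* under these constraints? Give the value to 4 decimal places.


0.0212

g=Σ⁻¹μ = [3.6921  2.3143  1.5214  1.6885  0.6129]
h=Σ⁻¹𝟙 = [24.4486  13.6336  13.7385  14.6337  4.5073]
a=μᵀg=1.395236  b=𝟙ᵀg=9.829279  c=𝟙ᵀh=70.961708  D=ac−b²=2.393581
λ₁=(c·0.154−b)/D = (70.961708·0.154−9.829279)/2.393581 = 0.459071
λ₂=(a−b·0.154)/D = (1.395236−9.829279·0.154)/2.393581 = -0.049496
w* = 0.459071·g + -0.049496·h:
  w_0 = 0.459071·3.6921 + -0.049496·24.4486 = 0.4848  (Xerox)
  w_1 = 0.459071·2.3143 + -0.049496·13.6336 = 0.3876  (JPMorgan)
  w_2 = 0.459071·1.5214 + -0.049496·13.7385 = 0.0184  (Intel)
  w_3 = 0.459071·1.6885 + -0.049496·14.6337 = 0.0508  (Pfizer)
  w_4 = 0.459071·0.6129 + -0.049496·4.5073 = 0.0583  (Ford)
Σw_i=1.0000  μᵀw=0.1540
σ²=wᵀΣw=λ₁·μ_p+λ₂ = 0.459071·0.154 + -0.049496 = 0.021201 ≈ 0.0212


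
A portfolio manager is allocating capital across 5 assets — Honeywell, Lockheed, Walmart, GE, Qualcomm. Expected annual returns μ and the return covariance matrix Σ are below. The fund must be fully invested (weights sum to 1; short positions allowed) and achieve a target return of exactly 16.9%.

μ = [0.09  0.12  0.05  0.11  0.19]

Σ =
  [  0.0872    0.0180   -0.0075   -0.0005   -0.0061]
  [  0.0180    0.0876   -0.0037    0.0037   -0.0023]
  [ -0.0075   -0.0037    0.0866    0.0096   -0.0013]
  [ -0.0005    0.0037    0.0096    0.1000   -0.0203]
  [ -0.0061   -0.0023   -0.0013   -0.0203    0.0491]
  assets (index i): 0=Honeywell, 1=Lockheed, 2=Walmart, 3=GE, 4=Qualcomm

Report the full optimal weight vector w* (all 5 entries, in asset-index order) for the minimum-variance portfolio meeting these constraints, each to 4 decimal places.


p=Σ⁻¹μ = [1.1913  1.1942  0.5832  2.0041  4.9176]
q=Σ⁻¹𝟙 = [12.6213  9.4682  11.8801  14.3863  28.6406]
a=μᵀp=1.434466  b=𝟙ᵀp=9.890316  c=𝟙ᵀq=76.996512  D=ac−b²=12.630492
λ₁=(c·0.169−b)/D = (76.996512·0.169−9.890316)/12.630492 = 0.247187
λ₂=(a−b·0.169)/D = (1.434466−9.890316·0.169)/12.630492 = -0.018764
w* = 0.247187·p + -0.018764·q:
  w_0 = 0.247187·1.1913 + -0.018764·12.6213 = 0.0576  (Honeywell)
  w_1 = 0.247187·1.1942 + -0.018764·9.4682 = 0.1175  (Lockheed)
  w_2 = 0.247187·0.5832 + -0.018764·11.8801 = -0.0788  (Walmart)
  w_3 = 0.247187·2.0041 + -0.018764·14.3863 = 0.2254  (GE)
  w_4 = 0.247187·4.9176 + -0.018764·28.6406 = 0.6782  (Qualcomm)
Σw_i=1.0000  μᵀw=0.1690
σ²=wᵀΣw=λ₁·μ_p+λ₂ = 0.247187·0.169 + -0.018764 = 0.023011 ≈ 0.0230

0.0576  0.1175  -0.0788  0.2254  0.6782


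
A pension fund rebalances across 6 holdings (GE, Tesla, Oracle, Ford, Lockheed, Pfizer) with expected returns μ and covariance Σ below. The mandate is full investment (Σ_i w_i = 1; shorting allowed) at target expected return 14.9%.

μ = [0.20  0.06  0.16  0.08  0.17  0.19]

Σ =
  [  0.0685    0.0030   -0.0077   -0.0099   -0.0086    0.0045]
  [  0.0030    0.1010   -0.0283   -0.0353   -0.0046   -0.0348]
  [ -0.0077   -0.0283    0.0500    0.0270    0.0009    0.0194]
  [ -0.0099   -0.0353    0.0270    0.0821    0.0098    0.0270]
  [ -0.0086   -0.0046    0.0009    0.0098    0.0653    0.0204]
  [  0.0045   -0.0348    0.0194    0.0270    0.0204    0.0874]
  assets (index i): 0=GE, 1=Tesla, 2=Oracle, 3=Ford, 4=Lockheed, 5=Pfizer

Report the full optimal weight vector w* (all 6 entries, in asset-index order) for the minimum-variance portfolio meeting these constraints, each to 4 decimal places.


0.2212  0.1911  0.2845  0.0585  0.1701  0.0747

x=Σ⁻¹μ = [3.6163  2.3602  4.4433  0.2312  2.7676  1.2238]
y=Σ⁻¹𝟙 = [19.8356  24.1630  27.4307  11.9063  15.3748  6.6858]
a=μᵀx=2.297304  b=𝟙ᵀx=14.642339  c=𝟙ᵀy=105.396247  D=ac−b²=27.729159
λ₁=(c·0.149−b)/D = (105.396247·0.149−14.642339)/27.729159 = 0.038288
λ₂=(a−b·0.149)/D = (2.297304−14.642339·0.149)/27.729159 = 0.004169
w* = 0.038288·x + 0.004169·y:
  w_0 = 0.038288·3.6163 + 0.004169·19.8356 = 0.2212  (GE)
  w_1 = 0.038288·2.3602 + 0.004169·24.1630 = 0.1911  (Tesla)
  w_2 = 0.038288·4.4433 + 0.004169·27.4307 = 0.2845  (Oracle)
  w_3 = 0.038288·0.2312 + 0.004169·11.9063 = 0.0585  (Ford)
  w_4 = 0.038288·2.7676 + 0.004169·15.3748 = 0.1701  (Lockheed)
  w_5 = 0.038288·1.2238 + 0.004169·6.6858 = 0.0747  (Pfizer)
Σw_i=1.0000  μᵀw=0.1490
σ²=wᵀΣw=λ₁·μ_p+λ₂ = 0.038288·0.149 + 0.004169 = 0.009874 ≈ 0.0099


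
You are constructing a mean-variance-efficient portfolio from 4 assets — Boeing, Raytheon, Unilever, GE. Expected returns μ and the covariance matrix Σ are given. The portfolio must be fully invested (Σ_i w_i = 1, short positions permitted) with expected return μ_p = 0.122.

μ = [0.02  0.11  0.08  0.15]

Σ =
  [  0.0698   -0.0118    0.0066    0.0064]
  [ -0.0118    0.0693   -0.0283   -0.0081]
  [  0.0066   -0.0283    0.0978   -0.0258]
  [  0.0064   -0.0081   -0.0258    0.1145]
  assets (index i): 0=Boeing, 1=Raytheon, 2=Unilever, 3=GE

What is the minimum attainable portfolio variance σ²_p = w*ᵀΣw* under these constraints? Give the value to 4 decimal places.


u=Σ⁻¹μ = [0.3712  2.7372  2.1011  1.9564]
v=Σ⁻¹𝟙 = [15.6398  27.3238  20.9018  14.5021]
a=μᵀu=0.770058  b=𝟙ᵀu=7.165873  c=𝟙ᵀv=78.367451  D=ac−b²=8.997763
λ₁=(c·0.122−b)/D = (78.367451·0.122−7.165873)/8.997763 = 0.266172
λ₂=(a−b·0.122)/D = (0.770058−7.165873·0.122)/8.997763 = -0.011578
w* = 0.266172·u + -0.011578·v:
  w_0 = 0.266172·0.3712 + -0.011578·15.6398 = -0.0823  (Boeing)
  w_1 = 0.266172·2.7372 + -0.011578·27.3238 = 0.4122  (Raytheon)
  w_2 = 0.266172·2.1011 + -0.011578·20.9018 = 0.3172  (Unilever)
  w_3 = 0.266172·1.9564 + -0.011578·14.5021 = 0.3528  (GE)
Σw_i=1.0000  μᵀw=0.1220
σ²=wᵀΣw=λ₁·μ_p+λ₂ = 0.266172·0.122 + -0.011578 = 0.020895 ≈ 0.0209

0.0209


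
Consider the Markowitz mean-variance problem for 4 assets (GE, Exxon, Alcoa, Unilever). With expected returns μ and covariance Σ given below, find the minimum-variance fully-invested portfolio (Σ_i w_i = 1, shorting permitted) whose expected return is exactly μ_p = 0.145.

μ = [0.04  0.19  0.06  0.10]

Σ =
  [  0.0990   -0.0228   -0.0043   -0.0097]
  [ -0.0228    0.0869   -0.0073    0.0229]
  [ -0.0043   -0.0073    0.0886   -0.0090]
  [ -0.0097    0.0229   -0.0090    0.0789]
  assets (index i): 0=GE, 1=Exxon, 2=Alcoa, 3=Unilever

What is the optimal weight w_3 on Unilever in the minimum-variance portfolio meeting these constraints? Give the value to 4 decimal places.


0.0971

g=Σ⁻¹μ = [1.0664  2.3302  1.0060  0.8370]
h=Σ⁻¹𝟙 = [15.0180  13.4230  14.3672  12.2635]
a=μᵀg=0.629439  b=𝟙ᵀg=5.239470  c=𝟙ᵀh=55.071707  D=ac−b²=7.212260
λ₁=(c·0.145−b)/D = (55.071707·0.145−5.239470)/7.212260 = 0.380731
λ₂=(a−b·0.145)/D = (0.629439−5.239470·0.145)/7.212260 = -0.018064
w* = 0.380731·g + -0.018064·h:
  w_0 = 0.380731·1.0664 + -0.018064·15.0180 = 0.1347  (GE)
  w_1 = 0.380731·2.3302 + -0.018064·13.4230 = 0.6447  (Exxon)
  w_2 = 0.380731·1.0060 + -0.018064·14.3672 = 0.1235  (Alcoa)
  w_3 = 0.380731·0.8370 + -0.018064·12.2635 = 0.0971  (Unilever)
Σw_i=1.0000  μᵀw=0.1450
σ²=wᵀΣw=λ₁·μ_p+λ₂ = 0.380731·0.145 + -0.018064 = 0.037142 ≈ 0.0371


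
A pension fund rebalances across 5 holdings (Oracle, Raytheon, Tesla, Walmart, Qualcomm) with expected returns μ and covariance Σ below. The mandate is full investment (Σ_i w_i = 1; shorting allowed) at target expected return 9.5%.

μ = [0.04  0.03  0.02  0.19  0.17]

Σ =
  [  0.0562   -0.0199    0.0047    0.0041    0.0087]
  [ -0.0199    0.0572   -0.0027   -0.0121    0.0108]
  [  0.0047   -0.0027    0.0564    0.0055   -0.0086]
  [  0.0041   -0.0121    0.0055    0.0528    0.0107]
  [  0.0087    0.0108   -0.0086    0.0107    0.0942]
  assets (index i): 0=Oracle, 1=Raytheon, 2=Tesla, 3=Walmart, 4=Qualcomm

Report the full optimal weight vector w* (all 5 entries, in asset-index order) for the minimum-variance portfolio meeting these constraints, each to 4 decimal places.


0.2040  0.2718  0.1129  0.3258  0.0854

u=Σ⁻¹μ = [0.7138  1.3130  0.1916  3.5810  1.1989]
v=Σ⁻¹𝟙 = [25.2813  30.9027  15.5512  21.6896  3.6939]
a=μᵀu=0.955989  b=𝟙ᵀu=6.998354  c=𝟙ᵀv=97.118826  D=ac−b²=43.867586
λ₁=(c·0.095−b)/D = (97.118826·0.095−6.998354)/43.867586 = 0.050788
λ₂=(a−b·0.095)/D = (0.955989−6.998354·0.095)/43.867586 = 0.006637
w* = 0.050788·u + 0.006637·v:
  w_0 = 0.050788·0.7138 + 0.006637·25.2813 = 0.2040  (Oracle)
  w_1 = 0.050788·1.3130 + 0.006637·30.9027 = 0.2718  (Raytheon)
  w_2 = 0.050788·0.1916 + 0.006637·15.5512 = 0.1129  (Tesla)
  w_3 = 0.050788·3.5810 + 0.006637·21.6896 = 0.3258  (Walmart)
  w_4 = 0.050788·1.1989 + 0.006637·3.6939 = 0.0854  (Qualcomm)
Σw_i=1.0000  μᵀw=0.0950
σ²=wᵀΣw=λ₁·μ_p+λ₂ = 0.050788·0.095 + 0.006637 = 0.011462 ≈ 0.0115


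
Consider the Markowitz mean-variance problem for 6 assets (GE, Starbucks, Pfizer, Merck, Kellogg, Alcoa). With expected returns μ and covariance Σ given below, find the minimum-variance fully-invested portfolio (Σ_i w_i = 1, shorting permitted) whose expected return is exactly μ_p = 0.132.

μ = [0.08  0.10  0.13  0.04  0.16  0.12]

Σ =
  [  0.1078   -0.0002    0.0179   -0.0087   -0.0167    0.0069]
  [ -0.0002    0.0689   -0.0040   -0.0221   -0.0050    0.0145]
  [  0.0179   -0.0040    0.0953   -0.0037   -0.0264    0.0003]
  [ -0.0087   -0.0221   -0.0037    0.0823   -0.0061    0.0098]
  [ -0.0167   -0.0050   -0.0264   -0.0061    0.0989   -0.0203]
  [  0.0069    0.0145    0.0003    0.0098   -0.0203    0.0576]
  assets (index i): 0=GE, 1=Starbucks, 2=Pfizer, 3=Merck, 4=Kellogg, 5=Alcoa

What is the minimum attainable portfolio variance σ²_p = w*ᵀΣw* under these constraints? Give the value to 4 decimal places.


g=Σ⁻¹μ = [0.7754  1.6069  2.1397  1.0243  2.9664  2.4459]
h=Σ⁻¹𝟙 = [10.5485  19.9378  15.9964  19.1077  21.4933  15.3190]
a=μᵀg=1.309997  b=𝟙ᵀg=10.958721  c=𝟙ᵀh=102.402832  D=ac−b²=14.053849
λ₁=(c·0.132−b)/D = (102.402832·0.132−10.958721)/14.053849 = 0.182046
λ₂=(a−b·0.132)/D = (1.309997−10.958721·0.132)/14.053849 = -0.009716
w* = 0.182046·g + -0.009716·h:
  w_0 = 0.182046·0.7754 + -0.009716·10.5485 = 0.0387  (GE)
  w_1 = 0.182046·1.6069 + -0.009716·19.9378 = 0.0988  (Starbucks)
  w_2 = 0.182046·2.1397 + -0.009716·15.9964 = 0.2341  (Pfizer)
  w_3 = 0.182046·1.0243 + -0.009716·19.1077 = 0.0008  (Merck)
  w_4 = 0.182046·2.9664 + -0.009716·21.4933 = 0.3312  (Kellogg)
  w_5 = 0.182046·2.4459 + -0.009716·15.3190 = 0.2964  (Alcoa)
Σw_i=1.0000  μᵀw=0.1320
σ²=wᵀΣw=λ₁·μ_p+λ₂ = 0.182046·0.132 + -0.009716 = 0.014314 ≈ 0.0143

0.0143


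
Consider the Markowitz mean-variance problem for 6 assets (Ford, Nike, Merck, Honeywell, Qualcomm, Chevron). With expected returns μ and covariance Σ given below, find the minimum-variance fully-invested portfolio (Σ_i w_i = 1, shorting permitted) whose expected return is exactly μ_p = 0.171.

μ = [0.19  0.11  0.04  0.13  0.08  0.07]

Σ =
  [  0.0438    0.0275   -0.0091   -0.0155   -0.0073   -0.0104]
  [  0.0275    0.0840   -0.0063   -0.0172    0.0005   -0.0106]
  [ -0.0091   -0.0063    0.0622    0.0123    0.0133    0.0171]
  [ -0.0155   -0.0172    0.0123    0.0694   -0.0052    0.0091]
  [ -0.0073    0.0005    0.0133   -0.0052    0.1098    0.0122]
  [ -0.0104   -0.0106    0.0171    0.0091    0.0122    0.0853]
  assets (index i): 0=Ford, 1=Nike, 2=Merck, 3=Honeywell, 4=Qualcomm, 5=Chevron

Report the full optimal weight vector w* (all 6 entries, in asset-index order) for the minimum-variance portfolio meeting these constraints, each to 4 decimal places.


x=Σ⁻¹μ = [5.8179  0.1875  0.3925  3.1030  1.1044  0.9856]
y=Σ⁻¹𝟙 = [31.8332  7.9107  12.5465  20.5862  9.4740  10.5212]
a=μᵀx=1.702468  b=𝟙ᵀx=11.590954  c=𝟙ᵀy=92.871794  D=ac−b²=23.761037
λ₁=(c·0.171−b)/D = (92.871794·0.171−11.590954)/23.761037 = 0.180553
λ₂=(a−b·0.171)/D = (1.702468−11.590954·0.171)/23.761037 = -0.011767
w* = 0.180553·x + -0.011767·y:
  w_0 = 0.180553·5.8179 + -0.011767·31.8332 = 0.6759  (Ford)
  w_1 = 0.180553·0.1875 + -0.011767·7.9107 = -0.0592  (Nike)
  w_2 = 0.180553·0.3925 + -0.011767·12.5465 = -0.0768  (Merck)
  w_3 = 0.180553·3.1030 + -0.011767·20.5862 = 0.3180  (Honeywell)
  w_4 = 0.180553·1.1044 + -0.011767·9.4740 = 0.0879  (Qualcomm)
  w_5 = 0.180553·0.9856 + -0.011767·10.5212 = 0.0542  (Chevron)
Σw_i=1.0000  μᵀw=0.1710
σ²=wᵀΣw=λ₁·μ_p+λ₂ = 0.180553·0.171 + -0.011767 = 0.019108 ≈ 0.0191

0.6759  -0.0592  -0.0768  0.3180  0.0879  0.0542


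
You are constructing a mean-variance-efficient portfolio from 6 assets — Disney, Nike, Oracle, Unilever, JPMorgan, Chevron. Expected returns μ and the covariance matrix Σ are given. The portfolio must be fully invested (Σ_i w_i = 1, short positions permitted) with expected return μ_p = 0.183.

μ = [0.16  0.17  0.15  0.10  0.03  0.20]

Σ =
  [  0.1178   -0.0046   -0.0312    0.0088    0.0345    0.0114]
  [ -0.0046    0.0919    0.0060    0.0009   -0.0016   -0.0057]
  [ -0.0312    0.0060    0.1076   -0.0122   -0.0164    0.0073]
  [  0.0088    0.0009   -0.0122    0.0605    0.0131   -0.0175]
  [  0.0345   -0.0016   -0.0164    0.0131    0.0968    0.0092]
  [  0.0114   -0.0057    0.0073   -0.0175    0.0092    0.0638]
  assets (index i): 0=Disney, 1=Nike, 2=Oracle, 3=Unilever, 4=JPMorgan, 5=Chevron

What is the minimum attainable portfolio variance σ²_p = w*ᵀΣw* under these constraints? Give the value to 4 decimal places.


g=Σ⁻¹μ = [1.4929  2.0067  1.6965  2.9810  -0.6630  3.7665]
h=Σ⁻¹𝟙 = [7.2482  11.4805  12.7763  22.3307  5.2442  19.3116]
a=μᵀg=1.865976  b=𝟙ᵀg=11.280563  c=𝟙ᵀh=78.391505  D=ac−b²=19.025582
λ₁=(c·0.183−b)/D = (78.391505·0.183−11.280563)/19.025582 = 0.161103
λ₂=(a−b·0.183)/D = (1.865976−11.280563·0.183)/19.025582 = -0.010426
w* = 0.161103·g + -0.010426·h:
  w_0 = 0.161103·1.4929 + -0.010426·7.2482 = 0.1649  (Disney)
  w_1 = 0.161103·2.0067 + -0.010426·11.4805 = 0.2036  (Nike)
  w_2 = 0.161103·1.6965 + -0.010426·12.7763 = 0.1401  (Oracle)
  w_3 = 0.161103·2.9810 + -0.010426·22.3307 = 0.2474  (Unilever)
  w_4 = 0.161103·-0.6630 + -0.010426·5.2442 = -0.1615  (JPMorgan)
  w_5 = 0.161103·3.7665 + -0.010426·19.3116 = 0.4054  (Chevron)
Σw_i=1.0000  μᵀw=0.1830
σ²=wᵀΣw=λ₁·μ_p+λ₂ = 0.161103·0.183 + -0.010426 = 0.019056 ≈ 0.0191

0.0191


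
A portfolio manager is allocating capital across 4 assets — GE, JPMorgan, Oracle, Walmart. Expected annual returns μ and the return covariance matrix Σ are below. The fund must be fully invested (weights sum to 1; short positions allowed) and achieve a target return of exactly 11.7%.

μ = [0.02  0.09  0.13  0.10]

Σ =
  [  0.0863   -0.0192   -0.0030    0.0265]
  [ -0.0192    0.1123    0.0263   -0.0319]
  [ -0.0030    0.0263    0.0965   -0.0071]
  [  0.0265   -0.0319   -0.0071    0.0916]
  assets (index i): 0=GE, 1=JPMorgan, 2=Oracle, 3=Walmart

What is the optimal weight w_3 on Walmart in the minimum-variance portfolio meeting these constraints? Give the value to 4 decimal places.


0.4631

p=Σ⁻¹μ = [0.0218  0.9533  1.1991  1.5104]
q=Σ⁻¹𝟙 = [10.7145  12.4378  8.2469  12.7880]
a=μᵀp=0.393159  b=𝟙ᵀp=3.684590  c=𝟙ᵀq=44.187233  D=ac−b²=3.796416
λ₁=(c·0.117−b)/D = (44.187233·0.117−3.684590)/3.796416 = 0.391242
λ₂=(a−b·0.117)/D = (0.393159−3.684590·0.117)/3.796416 = -0.009993
w* = 0.391242·p + -0.009993·q:
  w_0 = 0.391242·0.0218 + -0.009993·10.7145 = -0.0986  (GE)
  w_1 = 0.391242·0.9533 + -0.009993·12.4378 = 0.2487  (JPMorgan)
  w_2 = 0.391242·1.1991 + -0.009993·8.2469 = 0.3867  (Oracle)
  w_3 = 0.391242·1.5104 + -0.009993·12.7880 = 0.4631  (Walmart)
Σw_i=1.0000  μᵀw=0.1170
σ²=wᵀΣw=λ₁·μ_p+λ₂ = 0.391242·0.117 + -0.009993 = 0.035782 ≈ 0.0358


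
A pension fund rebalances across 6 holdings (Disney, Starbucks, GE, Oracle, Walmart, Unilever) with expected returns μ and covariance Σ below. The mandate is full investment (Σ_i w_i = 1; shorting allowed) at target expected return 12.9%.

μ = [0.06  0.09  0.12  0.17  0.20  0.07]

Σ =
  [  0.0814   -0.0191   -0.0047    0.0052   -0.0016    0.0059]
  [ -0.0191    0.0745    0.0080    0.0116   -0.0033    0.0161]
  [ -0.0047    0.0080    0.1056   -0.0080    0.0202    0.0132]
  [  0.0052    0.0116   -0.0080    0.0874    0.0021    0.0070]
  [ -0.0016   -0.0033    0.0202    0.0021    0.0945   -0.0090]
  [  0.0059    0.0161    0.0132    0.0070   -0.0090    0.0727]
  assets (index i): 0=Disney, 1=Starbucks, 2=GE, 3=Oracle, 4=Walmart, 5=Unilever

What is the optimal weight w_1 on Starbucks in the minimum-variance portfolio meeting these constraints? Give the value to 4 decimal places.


0.1742

g=Σ⁻¹μ = [0.9140  1.0514  0.7657  1.7245  2.0239  0.6013]
h=Σ⁻¹𝟙 = [14.9432  13.8108  6.6048  8.3668  10.5563  8.7859]
a=μᵀg=0.981375  b=𝟙ᵀg=7.080773  c=𝟙ᵀh=63.067821  D=ac−b²=11.755845
λ₁=(c·0.129−b)/D = (63.067821·0.129−7.080773)/11.755845 = 0.089741
λ₂=(a−b·0.129)/D = (0.981375−7.080773·0.129)/11.755845 = 0.005781
w* = 0.089741·g + 0.005781·h:
  w_0 = 0.089741·0.9140 + 0.005781·14.9432 = 0.1684  (Disney)
  w_1 = 0.089741·1.0514 + 0.005781·13.8108 = 0.1742  (Starbucks)
  w_2 = 0.089741·0.7657 + 0.005781·6.6048 = 0.1069  (GE)
  w_3 = 0.089741·1.7245 + 0.005781·8.3668 = 0.2031  (Oracle)
  w_4 = 0.089741·2.0239 + 0.005781·10.5563 = 0.2426  (Walmart)
  w_5 = 0.089741·0.6013 + 0.005781·8.7859 = 0.1048  (Unilever)
Σw_i=1.0000  μᵀw=0.1290
σ²=wᵀΣw=λ₁·μ_p+λ₂ = 0.089741·0.129 + 0.005781 = 0.017357 ≈ 0.0174


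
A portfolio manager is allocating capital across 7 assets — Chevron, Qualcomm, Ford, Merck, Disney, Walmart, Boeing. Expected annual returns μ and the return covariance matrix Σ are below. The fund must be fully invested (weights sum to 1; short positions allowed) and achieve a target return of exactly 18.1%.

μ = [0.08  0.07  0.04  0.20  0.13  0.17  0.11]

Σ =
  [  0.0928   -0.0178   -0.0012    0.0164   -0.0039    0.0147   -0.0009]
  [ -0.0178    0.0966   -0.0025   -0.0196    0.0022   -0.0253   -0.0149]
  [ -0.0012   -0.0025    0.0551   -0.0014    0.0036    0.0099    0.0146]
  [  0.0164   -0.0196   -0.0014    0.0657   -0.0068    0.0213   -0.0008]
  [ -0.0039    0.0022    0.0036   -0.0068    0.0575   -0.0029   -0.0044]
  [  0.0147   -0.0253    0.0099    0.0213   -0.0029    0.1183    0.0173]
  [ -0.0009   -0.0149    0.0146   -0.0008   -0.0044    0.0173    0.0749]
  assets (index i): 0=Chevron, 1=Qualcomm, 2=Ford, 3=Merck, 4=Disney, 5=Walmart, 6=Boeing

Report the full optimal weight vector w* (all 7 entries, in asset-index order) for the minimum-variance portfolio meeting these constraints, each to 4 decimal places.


g=Σ⁻¹μ = [0.6175  2.0211  0.0747  3.4996  2.8241  0.9554  1.8461]
h=Σ⁻¹𝟙 = [11.5809  19.8989  13.5906  19.2236  20.2399  4.9669  15.0467]
a=μᵀg=1.626400  b=𝟙ᵀg=11.838428  c=𝟙ᵀh=104.547382  D=ac−b²=29.887522
λ₁=(c·0.181−b)/D = (104.547382·0.181−11.838428)/29.887522 = 0.237044
λ₂=(a−b·0.181)/D = (1.626400−11.838428·0.181)/29.887522 = -0.017277
w* = 0.237044·g + -0.017277·h:
  w_0 = 0.237044·0.6175 + -0.017277·11.5809 = -0.0537  (Chevron)
  w_1 = 0.237044·2.0211 + -0.017277·19.8989 = 0.1353  (Qualcomm)
  w_2 = 0.237044·0.0747 + -0.017277·13.5906 = -0.2171  (Ford)
  w_3 = 0.237044·3.4996 + -0.017277·19.2236 = 0.4974  (Merck)
  w_4 = 0.237044·2.8241 + -0.017277·20.2399 = 0.3198  (Disney)
  w_5 = 0.237044·0.9554 + -0.017277·4.9669 = 0.1407  (Walmart)
  w_6 = 0.237044·1.8461 + -0.017277·15.0467 = 0.1777  (Boeing)
Σw_i=1.0000  μᵀw=0.1810
σ²=wᵀΣw=λ₁·μ_p+λ₂ = 0.237044·0.181 + -0.017277 = 0.025628 ≈ 0.0256

-0.0537  0.1353  -0.2171  0.4974  0.3198  0.1407  0.1777


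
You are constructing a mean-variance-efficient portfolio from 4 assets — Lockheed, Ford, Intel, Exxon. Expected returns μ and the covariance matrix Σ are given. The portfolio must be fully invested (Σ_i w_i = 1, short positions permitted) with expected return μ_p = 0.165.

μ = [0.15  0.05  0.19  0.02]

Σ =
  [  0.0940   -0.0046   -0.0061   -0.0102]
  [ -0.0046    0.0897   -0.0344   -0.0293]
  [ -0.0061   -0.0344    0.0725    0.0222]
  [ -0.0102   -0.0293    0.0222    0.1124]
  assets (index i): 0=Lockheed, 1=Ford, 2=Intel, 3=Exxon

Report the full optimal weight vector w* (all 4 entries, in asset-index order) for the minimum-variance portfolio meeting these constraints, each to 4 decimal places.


0.2836  0.2143  0.5983  -0.0962

p=Σ⁻¹μ = [1.9641  2.1557  3.7548  0.1765]
q=Σ⁻¹𝟙 = [14.6556  24.6893  23.0315  12.1137]
a=μᵀp=1.119328  b=𝟙ᵀp=8.051071  c=𝟙ᵀq=74.490186  D=ac−b²=18.559239
λ₁=(c·0.165−b)/D = (74.490186·0.165−8.051071)/18.559239 = 0.228447
λ₂=(a−b·0.165)/D = (1.119328−8.051071·0.165)/18.559239 = -0.011267
w* = 0.228447·p + -0.011267·q:
  w_0 = 0.228447·1.9641 + -0.011267·14.6556 = 0.2836  (Lockheed)
  w_1 = 0.228447·2.1557 + -0.011267·24.6893 = 0.2143  (Ford)
  w_2 = 0.228447·3.7548 + -0.011267·23.0315 = 0.5983  (Intel)
  w_3 = 0.228447·0.1765 + -0.011267·12.1137 = -0.0962  (Exxon)
Σw_i=1.0000  μᵀw=0.1650
σ²=wᵀΣw=λ₁·μ_p+λ₂ = 0.228447·0.165 + -0.011267 = 0.026427 ≈ 0.0264


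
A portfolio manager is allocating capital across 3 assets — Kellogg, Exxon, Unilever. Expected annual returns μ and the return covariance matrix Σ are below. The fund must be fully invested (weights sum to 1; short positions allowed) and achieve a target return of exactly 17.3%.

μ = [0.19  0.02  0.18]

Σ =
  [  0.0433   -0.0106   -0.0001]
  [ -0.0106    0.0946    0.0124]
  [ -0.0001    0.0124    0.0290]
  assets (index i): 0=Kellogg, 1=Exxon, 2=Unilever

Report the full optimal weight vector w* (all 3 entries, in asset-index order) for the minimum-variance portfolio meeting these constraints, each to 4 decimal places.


g=Σ⁻¹μ = [4.3729  -0.1209  6.2737]
h=Σ⁻¹𝟙 = [25.4717  9.4215  30.5421]
a=μᵀg=1.957691  b=𝟙ᵀg=10.525618  c=𝟙ᵀh=65.435265  D=ac−b²=17.313399
λ₁=(c·0.173−b)/D = (65.435265·0.173−10.525618)/17.313399 = 0.045900
λ₂=(a−b·0.173)/D = (1.957691−10.525618·0.173)/17.313399 = 0.007899
w* = 0.045900·g + 0.007899·h:
  w_0 = 0.045900·4.3729 + 0.007899·25.4717 = 0.4019  (Kellogg)
  w_1 = 0.045900·-0.1209 + 0.007899·9.4215 = 0.0689  (Exxon)
  w_2 = 0.045900·6.2737 + 0.007899·30.5421 = 0.5292  (Unilever)
Σw_i=1.0000  μᵀw=0.1730
σ²=wᵀΣw=λ₁·μ_p+λ₂ = 0.045900·0.173 + 0.007899 = 0.015840 ≈ 0.0158

0.4019  0.0689  0.5292


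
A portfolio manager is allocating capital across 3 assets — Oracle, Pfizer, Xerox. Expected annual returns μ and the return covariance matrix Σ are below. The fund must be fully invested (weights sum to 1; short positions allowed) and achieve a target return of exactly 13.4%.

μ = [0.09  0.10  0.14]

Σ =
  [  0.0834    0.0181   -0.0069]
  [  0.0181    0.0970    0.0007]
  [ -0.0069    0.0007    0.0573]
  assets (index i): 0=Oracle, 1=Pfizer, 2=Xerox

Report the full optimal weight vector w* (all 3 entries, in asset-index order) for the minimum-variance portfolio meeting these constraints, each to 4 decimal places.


0.0522  0.0848  0.8630

p=Σ⁻¹μ = [1.1171  0.8039  2.5680]
q=Σ⁻¹𝟙 = [11.8144  7.9692  18.7773]
a=μᵀp=0.540453  b=𝟙ᵀp=4.489044  c=𝟙ᵀq=38.560952  D=ac−b²=0.688845
λ₁=(c·0.134−b)/D = (38.560952·0.134−4.489044)/0.688845 = 0.984436
λ₂=(a−b·0.134)/D = (0.540453−4.489044·0.134)/0.688845 = -0.088669
w* = 0.984436·p + -0.088669·q:
  w_0 = 0.984436·1.1171 + -0.088669·11.8144 = 0.0522  (Oracle)
  w_1 = 0.984436·0.8039 + -0.088669·7.9692 = 0.0848  (Pfizer)
  w_2 = 0.984436·2.5680 + -0.088669·18.7773 = 0.8630  (Xerox)
Σw_i=1.0000  μᵀw=0.1340
σ²=wᵀΣw=λ₁·μ_p+λ₂ = 0.984436·0.134 + -0.088669 = 0.043245 ≈ 0.0432


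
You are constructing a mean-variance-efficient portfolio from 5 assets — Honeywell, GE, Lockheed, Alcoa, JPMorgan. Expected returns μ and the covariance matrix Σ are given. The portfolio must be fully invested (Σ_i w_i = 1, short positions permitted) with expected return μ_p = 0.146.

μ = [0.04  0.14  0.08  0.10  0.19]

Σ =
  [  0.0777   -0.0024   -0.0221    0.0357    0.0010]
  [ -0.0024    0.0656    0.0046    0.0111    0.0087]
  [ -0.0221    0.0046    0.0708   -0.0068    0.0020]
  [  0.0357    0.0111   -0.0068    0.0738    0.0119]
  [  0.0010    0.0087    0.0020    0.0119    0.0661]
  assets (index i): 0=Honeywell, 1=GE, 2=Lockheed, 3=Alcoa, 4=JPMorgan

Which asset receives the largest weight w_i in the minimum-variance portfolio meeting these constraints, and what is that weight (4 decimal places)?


g=Σ⁻¹μ = [0.6464  1.6551  1.2008  0.4975  2.5209]
h=Σ⁻¹𝟙 = [16.8652  12.4003  18.5573  3.2874  12.0880]
a=μᵀg=0.882355  b=𝟙ᵀg=6.520695  c=𝟙ᵀh=63.198249  D=ac−b²=13.243822
λ₁=(c·0.146−b)/D = (63.198249·0.146−6.520695)/13.243822 = 0.204340
λ₂=(a−b·0.146)/D = (0.882355−6.520695·0.146)/13.243822 = -0.005260
w* = 0.204340·g + -0.005260·h:
  w_0 = 0.204340·0.6464 + -0.005260·16.8652 = 0.0434  (Honeywell)
  w_1 = 0.204340·1.6551 + -0.005260·12.4003 = 0.2730  (GE)
  w_2 = 0.204340·1.2008 + -0.005260·18.5573 = 0.1477  (Lockheed)
  w_3 = 0.204340·0.4975 + -0.005260·3.2874 = 0.0844  (Alcoa)
  w_4 = 0.204340·2.5209 + -0.005260·12.0880 = 0.4515  (JPMorgan)
Σw_i=1.0000  μᵀw=0.1460
σ²=wᵀΣw=λ₁·μ_p+λ₂ = 0.204340·0.146 + -0.005260 = 0.024573 ≈ 0.0246

JPMorgan (0.4515)


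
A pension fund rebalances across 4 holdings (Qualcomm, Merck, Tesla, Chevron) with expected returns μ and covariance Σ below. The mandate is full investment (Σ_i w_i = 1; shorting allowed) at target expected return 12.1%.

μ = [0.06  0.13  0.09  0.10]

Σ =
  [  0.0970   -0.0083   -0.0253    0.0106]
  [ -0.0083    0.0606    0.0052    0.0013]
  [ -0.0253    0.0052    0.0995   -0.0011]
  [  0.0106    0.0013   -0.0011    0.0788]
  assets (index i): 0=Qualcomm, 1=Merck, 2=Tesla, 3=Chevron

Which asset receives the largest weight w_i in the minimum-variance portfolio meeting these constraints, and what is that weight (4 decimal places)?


g=Σ⁻¹μ = [0.9542  2.1621  1.0465  1.1196]
h=Σ⁻¹𝟙 = [13.9445  17.0815  12.8217  10.7117]
a=μᵀg=0.544470  b=𝟙ᵀg=5.282398  c=𝟙ᵀh=54.559501  D=ac−b²=1.802296
λ₁=(c·0.121−b)/D = (54.559501·0.121−5.282398)/1.802296 = 0.732011
λ₂=(a−b·0.121)/D = (0.544470−5.282398·0.121)/1.802296 = -0.052544
w* = 0.732011·g + -0.052544·h:
  w_0 = 0.732011·0.9542 + -0.052544·13.9445 = -0.0342  (Qualcomm)
  w_1 = 0.732011·2.1621 + -0.052544·17.0815 = 0.6851  (Merck)
  w_2 = 0.732011·1.0465 + -0.052544·12.8217 = 0.0924  (Tesla)
  w_3 = 0.732011·1.1196 + -0.052544·10.7117 = 0.2567  (Chevron)
Σw_i=1.0000  μᵀw=0.1210
σ²=wᵀΣw=λ₁·μ_p+λ₂ = 0.732011·0.121 + -0.052544 = 0.036029 ≈ 0.0360

Merck (0.6851)


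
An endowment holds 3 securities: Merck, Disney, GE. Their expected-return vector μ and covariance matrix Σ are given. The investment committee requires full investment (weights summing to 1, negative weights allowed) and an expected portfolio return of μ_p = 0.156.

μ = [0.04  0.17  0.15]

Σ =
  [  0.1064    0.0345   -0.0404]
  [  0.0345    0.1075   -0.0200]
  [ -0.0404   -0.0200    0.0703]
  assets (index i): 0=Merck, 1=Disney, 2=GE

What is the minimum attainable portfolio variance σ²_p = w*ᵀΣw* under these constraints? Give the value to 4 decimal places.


0.0312

x=Σ⁻¹μ = [1.0020  1.8625  3.2394]
y=Σ⁻¹𝟙 = [16.4703  8.8947  26.2204]
a=μᵀx=0.842621  b=𝟙ᵀx=6.103973  c=𝟙ᵀy=51.585373  D=ac−b²=6.208456
λ₁=(c·0.156−b)/D = (51.585373·0.156−6.103973)/6.208456 = 0.313016
λ₂=(a−b·0.156)/D = (0.842621−6.103973·0.156)/6.208456 = -0.017653
w* = 0.313016·x + -0.017653·y:
  w_0 = 0.313016·1.0020 + -0.017653·16.4703 = 0.0229  (Merck)
  w_1 = 0.313016·1.8625 + -0.017653·8.8947 = 0.4260  (Disney)
  w_2 = 0.313016·3.2394 + -0.017653·26.2204 = 0.5511  (GE)
Σw_i=1.0000  μᵀw=0.1560
σ²=wᵀΣw=λ₁·μ_p+λ₂ = 0.313016·0.156 + -0.017653 = 0.031177 ≈ 0.0312


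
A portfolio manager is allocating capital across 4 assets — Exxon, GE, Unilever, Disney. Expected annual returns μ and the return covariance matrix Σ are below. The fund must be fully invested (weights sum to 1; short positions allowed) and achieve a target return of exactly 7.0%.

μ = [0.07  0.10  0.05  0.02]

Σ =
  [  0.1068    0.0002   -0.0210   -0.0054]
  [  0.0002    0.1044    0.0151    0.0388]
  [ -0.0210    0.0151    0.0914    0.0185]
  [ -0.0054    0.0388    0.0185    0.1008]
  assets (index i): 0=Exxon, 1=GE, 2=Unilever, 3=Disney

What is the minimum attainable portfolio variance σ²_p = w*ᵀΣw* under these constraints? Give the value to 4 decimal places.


0.0306

g=Σ⁻¹μ = [0.7619  0.9576  0.6128  -0.2419]
h=Σ⁻¹𝟙 = [11.9310  5.5467  11.4873  6.3165]
a=μᵀg=0.174903  b=𝟙ᵀg=2.090538  c=𝟙ᵀh=35.281524  D=ac−b²=1.800503
λ₁=(c·0.070−b)/D = (35.281524·0.070−2.090538)/1.800503 = 0.210590
λ₂=(a−b·0.070)/D = (0.174903−2.090538·0.070)/1.800503 = 0.015865
w* = 0.210590·g + 0.015865·h:
  w_0 = 0.210590·0.7619 + 0.015865·11.9310 = 0.3497  (Exxon)
  w_1 = 0.210590·0.9576 + 0.015865·5.5467 = 0.2897  (GE)
  w_2 = 0.210590·0.6128 + 0.015865·11.4873 = 0.3113  (Unilever)
  w_3 = 0.210590·-0.2419 + 0.015865·6.3165 = 0.0493  (Disney)
Σw_i=1.0000  μᵀw=0.0700
σ²=wᵀΣw=λ₁·μ_p+λ₂ = 0.210590·0.070 + 0.015865 = 0.030607 ≈ 0.0306
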